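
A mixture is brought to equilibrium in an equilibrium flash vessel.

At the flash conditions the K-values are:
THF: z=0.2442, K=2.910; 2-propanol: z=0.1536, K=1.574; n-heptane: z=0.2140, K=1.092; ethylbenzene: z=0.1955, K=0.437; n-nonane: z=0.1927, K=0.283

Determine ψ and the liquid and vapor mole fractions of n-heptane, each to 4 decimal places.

ψ = 0.4312, x_n-heptane = 0.2058, y_n-heptane = 0.2248

Let ψ = V/F and solve Σ zᵢ(Kᵢ−1)/(1+ψ(Kᵢ−1)) = 0.
g(0) = ΣzᵢKᵢ − 1 = 0.3260 and g(1) = 1 − Σzᵢ/Kᵢ = -0.5058, so a root lies in (0, 1).
Newton iteration, ψ⁰ = 0.66:
  ψ = 0.6600: g = -0.14860, g' = -0.7165 → ψ = 0.4526
  ψ = 0.4526: g = -0.01319, g' = -0.6185 → ψ = 0.4313
  ψ = 0.4313: g = -0.00001, g' = -0.6177 → ψ = 0.4312
Converged at ψ = 0.4312.
Compositions from xᵢ = zᵢ/(1+ψ(Kᵢ−1)), yᵢ = Kᵢxᵢ:
  THF: x = 0.1339, y = 0.3897
  2-propanol: x = 0.1231, y = 0.1938
  n-heptane: x = 0.2058, y = 0.2248
  ethylbenzene: x = 0.2582, y = 0.1128
  n-nonane: x = 0.2790, y = 0.0789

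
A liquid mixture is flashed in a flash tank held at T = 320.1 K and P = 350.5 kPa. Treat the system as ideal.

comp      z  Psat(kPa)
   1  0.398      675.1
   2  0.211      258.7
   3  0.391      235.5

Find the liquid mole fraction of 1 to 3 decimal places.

Raoult's law: Kᵢ = Pᵢˢᵃᵗ/P = Pᵢˢᵃᵗ/350.5.
  K_1 = 675.1/350.5 = 1.92611, K_2 = 258.7/350.5 = 0.73809, K_3 = 235.5/350.5 = 0.67190
Newton–Raphson from V/F = 0.39:
  V/F = 0.390: g = 0.0621, g' = -0.258 → V/F = 0.631
  V/F = 0.631: g = 0.0046, g' = -0.224 → V/F = 0.652
Converged at V/F = 0.652.
Compositions from xᵢ = zᵢ/(1+V/F(Kᵢ−1)), yᵢ = Kᵢxᵢ:
  1: x = 0.248, y = 0.478
  2: x = 0.254, y = 0.188
  3: x = 0.497, y = 0.334

x_1 = 0.248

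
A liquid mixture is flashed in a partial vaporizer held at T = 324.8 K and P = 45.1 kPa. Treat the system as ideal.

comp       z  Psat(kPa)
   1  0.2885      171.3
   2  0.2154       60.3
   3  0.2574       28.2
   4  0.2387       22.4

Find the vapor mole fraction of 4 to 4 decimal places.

Raoult's law: Kᵢ = Pᵢˢᵃᵗ/P = Pᵢˢᵃᵗ/45.1.
  K_1 = 171.3/45.1 = 3.798226, K_2 = 60.3/45.1 = 1.337029, K_3 = 28.2/45.1 = 0.625277, K_4 = 22.4/45.1 = 0.496674
Let β = V/F and solve Σ zᵢ(Kᵢ−1)/(1+β(Kᵢ−1)) = 0.
Feasibility: ΣzᵢKᵢ = 1.6633, Σzᵢ/Kᵢ = 1.1293 — both > 1, two phases present.
Iterate (Newton) starting at β = 0.5:
  β = 0.5000: g = 0.11938, g' = -0.5731 → β = 0.7083
  β = 0.7083: g = 0.01132, g' = -0.4830 → β = 0.7317
  β = 0.7317: g = 0.00005, g' = -0.4791 → β = 0.7318
Converged at β = 0.7318.
Compositions from xᵢ = zᵢ/(1+β(Kᵢ−1)), yᵢ = Kᵢxᵢ:
  1: x = 0.0947, y = 0.3595
  2: x = 0.1728, y = 0.2310
  3: x = 0.3547, y = 0.2218
  4: x = 0.3779, y = 0.1877

y_4 = 0.1877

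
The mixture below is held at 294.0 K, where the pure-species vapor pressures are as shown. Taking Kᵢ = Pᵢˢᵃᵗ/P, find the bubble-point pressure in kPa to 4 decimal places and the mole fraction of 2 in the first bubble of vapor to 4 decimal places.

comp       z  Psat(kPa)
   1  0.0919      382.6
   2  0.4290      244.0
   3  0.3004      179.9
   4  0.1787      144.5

Pbub = 219.7011 kPa, y_2 = 0.4764

At the bubble point ψ → 0, so ΣzᵢKᵢ = 1 with Kᵢ = Pᵢˢᵃᵗ/P ⇒ P = ΣzᵢPᵢˢᵃᵗ.
P = 0.0919·382.6 + 0.4290·244.0 + 0.3004·179.9 + 0.1787·144.5 = 219.7011 kPa
yᵢ = zᵢPᵢˢᵃᵗ/P ⇒ y_2 = 0.4290·244.0/219.7011 = 0.4764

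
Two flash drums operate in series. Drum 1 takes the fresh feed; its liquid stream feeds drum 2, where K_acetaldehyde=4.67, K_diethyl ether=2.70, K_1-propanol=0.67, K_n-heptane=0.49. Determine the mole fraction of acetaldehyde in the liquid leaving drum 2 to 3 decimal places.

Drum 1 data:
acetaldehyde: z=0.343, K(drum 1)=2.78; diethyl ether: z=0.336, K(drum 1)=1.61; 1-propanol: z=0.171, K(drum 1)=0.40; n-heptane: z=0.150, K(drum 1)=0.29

Drum 1:
Newton iteration, ψ₁⁰ = 0.41:
  ψ₁ = 0.410: g = 0.2306, g' = -0.702 → ψ₁ = 0.739
  ψ₁ = 0.739: g = -0.0031, g' = -0.795 → ψ₁ = 0.735
Converged at ψ₁ = 0.735.
Drum-1 compositions:
  acetaldehyde: x = 0.149, y = 0.413
  diethyl ether: x = 0.232, y = 0.374
  1-propanol: x = 0.306, y = 0.122
  n-heptane: x = 0.314, y = 0.091
Drum-2 feed = drum-1 liquid: z₂ = (0.1486, 0.2320, 0.3058, 0.3136).
Drum 2:
Let ψ₂ = V/F and solve Σ zᵢ(Kᵢ−1)/(1+ψ₂(Kᵢ−1)) = 0.
g(0) = ΣzᵢKᵢ − 1 = 0.679 and g(1) = 1 − Σzᵢ/Kᵢ = -0.214, so a root lies in (0, 1).
Newton–Raphson from ψ₂ = 0.5:
  ψ₂ = 0.500: g = 0.0701, g' = -0.640 → ψ₂ = 0.610
  ψ₂ = 0.610: g = 0.0038, g' = -0.577 → ψ₂ = 0.616
Converged at ψ₂ = 0.616.
  acetaldehyde: x = 0.046, y = 0.213
  diethyl ether: x = 0.113, y = 0.306
  1-propanol: x = 0.384, y = 0.257
  n-heptane: x = 0.457, y = 0.224

x_acetaldehyde (drum 2) = 0.046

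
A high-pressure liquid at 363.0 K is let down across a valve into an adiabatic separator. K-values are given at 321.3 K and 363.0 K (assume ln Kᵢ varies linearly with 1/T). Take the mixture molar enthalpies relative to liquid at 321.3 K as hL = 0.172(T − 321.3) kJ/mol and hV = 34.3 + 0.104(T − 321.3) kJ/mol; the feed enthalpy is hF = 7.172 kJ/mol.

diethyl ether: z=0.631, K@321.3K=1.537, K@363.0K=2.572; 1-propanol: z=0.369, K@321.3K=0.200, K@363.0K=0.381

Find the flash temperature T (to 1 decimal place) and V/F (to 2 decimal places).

Adiabatic flash: solve Rachford–Rice at each trial T, then check hF = ψ·hV(T) + (1−ψ)·hL(T).
  T = 321.3 K: K = (1.537, 0.200), RR gives ψ = 0.102, H_out = 3.485 kJ/mol
  T = 363.0 K: K = (2.572, 0.381), RR gives ψ = 0.785, H_out = 31.861 kJ/mol
  T = 342.1 K: K = (2.018, 0.281), RR gives ψ = 0.516, H_out = 20.535 kJ/mol
  T = 331.7 K: K = (1.769, 0.238), RR gives ψ = 0.349, H_out = 13.502 kJ/mol
  T = 326.5 K: K = (1.651, 0.219), RR gives ψ = 0.241, H_out = 9.060 kJ/mol
  T = 323.9 K: K = (1.593, 0.209), RR gives ψ = 0.176, H_out = 6.453 kJ/mol
  T = 325.2 K: K = (1.622, 0.214), RR gives ψ = 0.209, H_out = 7.796 kJ/mol
Linear interpolation between T = 323.9 (H_out = 6.453) and T = 325.2 (H_out = 7.796) on hF = 7.172 gives T ≈ 324.6 K, at which ψ = 0.19.

T = 324.6 K, V/F = 0.19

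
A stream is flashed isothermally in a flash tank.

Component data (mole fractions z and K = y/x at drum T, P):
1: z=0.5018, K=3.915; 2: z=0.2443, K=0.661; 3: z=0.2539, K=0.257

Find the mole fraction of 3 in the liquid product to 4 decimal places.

Let β = V/F and solve Σ zᵢ(Kᵢ−1)/(1+β(Kᵢ−1)) = 0.
Check two-phase: ΣzᵢKᵢ = 2.1913 > 1 and Σzᵢ/Kᵢ = 1.4857 > 1, so g(0) = 1.1913 > 0 and g(1) = -0.4857 < 0.
Newton iteration, β⁰ = 0.49:
  β = 0.4900: g = 0.20640, g' = -1.1100 → β = 0.6759
  β = 0.6759: g = 0.00603, g' = -1.0962 → β = 0.6814
Converged at β = 0.6814.
Compositions from xᵢ = zᵢ/(1+β(Kᵢ−1)), yᵢ = Kᵢxᵢ:
  1: x = 0.1680, y = 0.6578
  2: x = 0.3177, y = 0.2100
  3: x = 0.5143, y = 0.1322

x_3 = 0.5143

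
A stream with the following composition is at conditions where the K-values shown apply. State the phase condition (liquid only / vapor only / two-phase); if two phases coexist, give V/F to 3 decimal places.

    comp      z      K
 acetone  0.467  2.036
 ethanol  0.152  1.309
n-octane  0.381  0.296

ΣzᵢKᵢ = 1.263; Σzᵢ/Kᵢ = 1.633.
Both exceed 1, so a two-phase solution exists.
Let ψ = V/F and solve Σ zᵢ(Kᵢ−1)/(1+ψ(Kᵢ−1)) = 0.
Newton–Raphson from ψ = 0.5:
  ψ = 0.500: g = -0.0545, g' = -0.678 → ψ = 0.420
  ψ = 0.420: g = -0.0019, g' = -0.635 → ψ = 0.417
Converged at ψ = 0.417.

two-phase, V/F = 0.417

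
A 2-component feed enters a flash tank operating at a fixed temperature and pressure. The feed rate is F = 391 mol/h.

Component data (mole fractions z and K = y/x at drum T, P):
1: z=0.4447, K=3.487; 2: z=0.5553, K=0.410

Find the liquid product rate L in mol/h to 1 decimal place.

Material balance + equilibrium reduce to Σ zᵢ(Kᵢ−1)/(1+V/F(Kᵢ−1)) = 0.
g(0) = ΣzᵢKᵢ − 1 = 0.7783 and g(1) = 1 − Σzᵢ/Kᵢ = -0.4819, so a root lies in (0, 1).
Iterate (Newton) starting at V/F = 0.5:
  V/F = 0.5000: g = 0.02825, g' = -0.9354 → V/F = 0.5302
  V/F = 0.5302: g = 0.00023, g' = -0.9210 → V/F = 0.5304
Converged at V/F = 0.5304.
Then V = V/F·F = 0.5304·391 = 207.4 mol/h and L = F − V = 183.6 mol/h.

L = 183.6 mol/h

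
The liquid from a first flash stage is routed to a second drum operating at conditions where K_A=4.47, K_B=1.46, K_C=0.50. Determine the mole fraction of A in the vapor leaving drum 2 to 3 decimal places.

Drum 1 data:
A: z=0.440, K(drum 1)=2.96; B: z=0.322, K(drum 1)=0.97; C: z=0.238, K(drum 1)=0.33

Drum 1:
Iterate (Newton) starting at ψ₁ = 0.5:
  ψ₁ = 0.500: g = 0.1860, g' = -0.673 → ψ₁ = 0.776
Converged at ψ₁ = 0.776.
Drum-1 compositions:
  A: x = 0.175, y = 0.517
  B: x = 0.330, y = 0.320
  C: x = 0.496, y = 0.164
Drum-2 feed = drum-1 liquid: z₂ = (0.1745, 0.3297, 0.4958).
Drum 2:
Iterate (Newton) starting at ψ₂ = 0.5:
  ψ₂ = 0.500: g = 0.0142, g' = -0.547 → ψ₂ = 0.526
Converged at ψ₂ = 0.526.
  A: x = 0.062, y = 0.276
  B: x = 0.265, y = 0.388
  C: x = 0.673, y = 0.336

y_A (drum 2) = 0.276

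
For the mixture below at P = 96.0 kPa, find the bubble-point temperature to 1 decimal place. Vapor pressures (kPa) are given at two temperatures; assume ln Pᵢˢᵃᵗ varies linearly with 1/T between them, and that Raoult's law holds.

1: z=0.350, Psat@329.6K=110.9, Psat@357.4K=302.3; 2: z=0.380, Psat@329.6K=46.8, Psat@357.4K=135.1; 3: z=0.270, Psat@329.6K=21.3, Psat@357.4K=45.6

T = 341.1 K

Bubble-point temperature: ΣzᵢPᵢˢᵃᵗ(T) = P. Interpolate ln Pᵢˢᵃᵗ = aᵢ + bᵢ/T.
  T = 329.6 K: ΣzᵢPᵢˢᵃᵗ = 62.35 kPa
  T = 357.4 K: ΣzᵢPᵢˢᵃᵗ = 169.45 kPa
  T = 343.5 K: ΣzᵢPᵢˢᵃᵗ = 104.81 kPa
  T = 336.6 K: ΣzᵢPᵢˢᵃᵗ = 81.41 kPa
  T = 340.1 K: ΣzᵢPᵢˢᵃᵗ = 92.66 kPa
  T = 341.8 K: ΣzᵢPᵢˢᵃᵗ = 98.58 kPa
Interpolating between 340.1 K and 341.8 K gives T ≈ 341.1 K.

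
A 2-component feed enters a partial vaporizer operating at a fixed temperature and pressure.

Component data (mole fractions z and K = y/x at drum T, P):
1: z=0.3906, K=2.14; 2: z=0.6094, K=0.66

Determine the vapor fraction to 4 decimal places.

ψ = 0.6143

Let ψ = V/F and solve Σ zᵢ(Kᵢ−1)/(1+ψ(Kᵢ−1)) = 0.
g(0) = ΣzᵢKᵢ − 1 = 0.2381 and g(1) = 1 − Σzᵢ/Kᵢ = -0.1059, so a root lies in (0, 1).
Newton–Raphson from ψ = 0.33:
  ψ = 0.3300: g = 0.09018, g' = -0.3574 → ψ = 0.5823
  ψ = 0.5823: g = 0.00928, g' = -0.2929 → ψ = 0.6140
  ψ = 0.6140: g = 0.00008, g' = -0.2882 → ψ = 0.6143
Converged at ψ = 0.6143.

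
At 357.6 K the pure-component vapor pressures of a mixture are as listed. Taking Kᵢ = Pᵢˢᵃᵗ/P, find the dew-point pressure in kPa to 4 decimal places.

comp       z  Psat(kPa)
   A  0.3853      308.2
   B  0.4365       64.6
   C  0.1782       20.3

At the dew point ψ → 1, so Σzᵢ/Kᵢ = 1 with Kᵢ = Pᵢˢᵃᵗ/P ⇒ 1/P = Σzᵢ/Pᵢˢᵃᵗ.
1/P = 0.3853/308.2 + 0.4365/64.6 + 0.1782/20.3 = 0.0167855 ⇒ P = 59.5754 kPa

Pdew = 59.5754 kPa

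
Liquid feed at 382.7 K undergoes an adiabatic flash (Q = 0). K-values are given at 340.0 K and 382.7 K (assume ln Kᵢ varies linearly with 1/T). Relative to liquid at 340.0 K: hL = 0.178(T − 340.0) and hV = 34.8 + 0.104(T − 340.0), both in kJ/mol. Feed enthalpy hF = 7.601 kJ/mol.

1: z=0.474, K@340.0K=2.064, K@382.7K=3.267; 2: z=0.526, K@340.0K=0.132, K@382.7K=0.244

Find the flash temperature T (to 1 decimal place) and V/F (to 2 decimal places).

T = 350.6 K, V/F = 0.17

Adiabatic flash: solve Rachford–Rice at each trial T, then check hF = ψ·hV(T) + (1−ψ)·hL(T).
  T = 340.0 K: K = (2.064, 0.132), RR gives ψ = 0.052, H_out = 1.800 kJ/mol
  T = 382.7 K: K = (3.267, 0.244), RR gives ψ = 0.395, H_out = 20.097 kJ/mol
  T = 361.4 K: K = (2.634, 0.183), RR gives ψ = 0.258, H_out = 12.383 kJ/mol
  T = 350.7 K: K = (2.340, 0.156), RR gives ψ = 0.169, H_out = 7.659 kJ/mol
  T = 345.4 K: K = (2.201, 0.144), RR gives ψ = 0.116, H_out = 4.943 kJ/mol
  T = 348.0 K: K = (2.269, 0.150), RR gives ψ = 0.143, H_out = 6.315 kJ/mol
  T = 349.4 K: K = (2.306, 0.153), RR gives ψ = 0.157, H_out = 7.021 kJ/mol
Linear interpolation between T = 349.4 (H_out = 7.021) and T = 350.7 (H_out = 7.659) on hF = 7.601 gives T ≈ 350.6 K, at which ψ = 0.17.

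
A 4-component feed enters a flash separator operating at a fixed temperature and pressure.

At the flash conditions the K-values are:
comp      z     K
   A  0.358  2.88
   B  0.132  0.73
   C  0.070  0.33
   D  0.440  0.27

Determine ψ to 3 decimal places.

Material balance + equilibrium reduce to Σ zᵢ(Kᵢ−1)/(1+ψ(Kᵢ−1)) = 0.
Feasibility: ΣzᵢKᵢ = 1.269, Σzᵢ/Kᵢ = 2.147 — both > 1, two phases present.
Newton–Raphson from ψ = 0.59:
  ψ = 0.590: g = -0.3651, g' = -1.107 → ψ = 0.260
  ψ = 0.260: g = -0.0399, g' = -0.985 → ψ = 0.220
  ψ = 0.220: g = 0.0007, g' = -1.020 → ψ = 0.221
Converged at ψ = 0.221.

ψ = 0.221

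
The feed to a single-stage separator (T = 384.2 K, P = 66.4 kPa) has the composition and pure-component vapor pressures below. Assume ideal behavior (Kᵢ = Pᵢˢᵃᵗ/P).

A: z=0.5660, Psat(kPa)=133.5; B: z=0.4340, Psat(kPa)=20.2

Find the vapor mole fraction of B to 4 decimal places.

Raoult's law: Kᵢ = Pᵢˢᵃᵗ/P = Pᵢˢᵃᵗ/66.4.
  K_A = 133.5/66.4 = 2.010542, K_B = 20.2/66.4 = 0.304217
Material balance + equilibrium reduce to Σ zᵢ(Kᵢ−1)/(1+ψ(Kᵢ−1)) = 0.
g(0) = ΣzᵢKᵢ − 1 = 0.2700 and g(1) = 1 − Σzᵢ/Kᵢ = -0.7081, so a root lies in (0, 1).
Binary case is linear: z₁(K₁−1)(1+ψ(K₂−1)) + z₂(K₂−1)(1+ψ(K₁−1)) = 0
⇒ ψ = [z₁(K₁−1)+z₂(K₂−1)] / [−(K₁−1)(K₂−1)] = 0.27000/0.70312 = 0.3840
Compositions from xᵢ = zᵢ/(1+ψ(Kᵢ−1)), yᵢ = Kᵢxᵢ:
  A: x = 0.4078, y = 0.8198
  B: x = 0.5922, y = 0.1802

y_B = 0.1802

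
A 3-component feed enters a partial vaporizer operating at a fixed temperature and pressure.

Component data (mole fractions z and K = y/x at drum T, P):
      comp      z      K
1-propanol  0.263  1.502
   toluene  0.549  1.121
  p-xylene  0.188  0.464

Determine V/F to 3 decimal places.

Newton–Raphson from V/F = 0.41:
  V/F = 0.410: g = 0.0436, g' = -0.142 → V/F = 0.718
  V/F = 0.718: g = -0.0057, g' = -0.185 → V/F = 0.688
  V/F = 0.688: g = -0.0001, g' = -0.179 → V/F = 0.687
Converged at V/F = 0.687.

V/F = 0.687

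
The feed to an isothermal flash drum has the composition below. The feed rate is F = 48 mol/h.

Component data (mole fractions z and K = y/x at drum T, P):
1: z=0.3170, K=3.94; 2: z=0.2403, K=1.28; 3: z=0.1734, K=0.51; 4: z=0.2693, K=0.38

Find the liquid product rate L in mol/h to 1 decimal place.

L = 18.6 mol/h

Material balance + equilibrium reduce to Σ zᵢ(Kᵢ−1)/(1+β(Kᵢ−1)) = 0.
g(0) = ΣzᵢKᵢ − 1 = 0.7473 and g(1) = 1 − Σzᵢ/Kᵢ = -0.3169, so a root lies in (0, 1).
Newton iteration, β⁰ = 0.5:
  β = 0.5000: g = 0.08182, g' = -0.7541 → β = 0.6085
  β = 0.6085: g = 0.00247, g' = -0.7175 → β = 0.6119
Converged at β = 0.6119.
Then V = β·F = 0.6119·48 = 29.4 mol/h and L = F − V = 18.6 mol/h.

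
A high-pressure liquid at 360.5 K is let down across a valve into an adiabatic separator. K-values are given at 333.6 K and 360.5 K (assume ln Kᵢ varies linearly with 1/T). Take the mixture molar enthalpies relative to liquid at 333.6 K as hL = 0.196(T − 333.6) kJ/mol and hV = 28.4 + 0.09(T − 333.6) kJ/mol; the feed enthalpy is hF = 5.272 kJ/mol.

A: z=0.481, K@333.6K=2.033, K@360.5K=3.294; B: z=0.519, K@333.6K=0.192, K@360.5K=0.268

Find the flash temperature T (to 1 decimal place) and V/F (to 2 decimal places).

T = 337.2 K, V/F = 0.16

Adiabatic flash: solve Rachford–Rice at each trial T, then check hF = ψ·hV(T) + (1−ψ)·hL(T).
  T = 333.6 K: K = (2.033, 0.192), RR gives ψ = 0.093, H_out = 2.638 kJ/mol
  T = 360.5 K: K = (3.294, 0.268), RR gives ψ = 0.431, H_out = 16.280 kJ/mol
  T = 347.1 K: K = (2.614, 0.228), RR gives ψ = 0.302, H_out = 10.789 kJ/mol
  T = 340.4 K: K = (2.313, 0.210), RR gives ψ = 0.214, H_out = 7.246 kJ/mol
  T = 337.0 K: K = (2.170, 0.201), RR gives ψ = 0.158, H_out = 5.106 kJ/mol
  T = 338.7 K: K = (2.241, 0.205), RR gives ψ = 0.187, H_out = 6.212 kJ/mol
  T = 337.9 K: K = (2.207, 0.203), RR gives ψ = 0.174, H_out = 5.701 kJ/mol
  T = 337.4 K: K = (2.187, 0.202), RR gives ψ = 0.165, H_out = 5.373 kJ/mol
Linear interpolation between T = 337.0 (H_out = 5.106) and T = 337.4 (H_out = 5.373) on hF = 5.272 gives T ≈ 337.2 K, at which ψ = 0.16.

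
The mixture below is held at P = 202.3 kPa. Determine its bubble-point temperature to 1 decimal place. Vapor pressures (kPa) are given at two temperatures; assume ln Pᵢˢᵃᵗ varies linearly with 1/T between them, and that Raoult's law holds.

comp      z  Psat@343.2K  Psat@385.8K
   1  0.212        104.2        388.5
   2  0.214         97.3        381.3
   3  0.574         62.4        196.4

T = 374.3 K

Bubble-point temperature: ΣzᵢPᵢˢᵃᵗ(T) = P. Interpolate ln Pᵢˢᵃᵗ = aᵢ + bᵢ/T.
  T = 343.2 K: ΣzᵢPᵢˢᵃᵗ = 78.73 kPa
  T = 385.8 K: ΣzᵢPᵢˢᵃᵗ = 276.69 kPa
  T = 364.5 K: ΣzᵢPᵢˢᵃᵗ = 152.93 kPa
  T = 375.1 K: ΣzᵢPᵢˢᵃᵗ = 207.10 kPa
  T = 369.8 K: ΣzᵢPᵢˢᵃᵗ = 178.34 kPa
  T = 372.5 K: ΣzᵢPᵢˢᵃᵗ = 192.56 kPa
  T = 373.8 K: ΣzᵢPᵢˢᵃᵗ = 199.72 kPa
Interpolating between 373.8 K and 375.1 K gives T ≈ 374.3 K.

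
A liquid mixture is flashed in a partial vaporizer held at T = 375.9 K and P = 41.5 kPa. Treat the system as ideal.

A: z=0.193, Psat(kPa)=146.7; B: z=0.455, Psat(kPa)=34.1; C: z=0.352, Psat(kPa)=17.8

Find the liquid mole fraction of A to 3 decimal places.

Raoult's law: Kᵢ = Pᵢˢᵃᵗ/P = Pᵢˢᵃᵗ/41.5.
  K_A = 146.7/41.5 = 3.53494, K_B = 34.1/41.5 = 0.82169, K_C = 17.8/41.5 = 0.42892
Let β = V/F and solve Σ zᵢ(Kᵢ−1)/(1+β(Kᵢ−1)) = 0.
g(0) = ΣzᵢKᵢ − 1 = 0.207 and g(1) = 1 − Σzᵢ/Kᵢ = -0.429, so a root lies in (0, 1).
Newton–Raphson from β = 0.5:
  β = 0.500: g = -0.1547, g' = -0.484 → β = 0.180
  β = 0.180: g = 0.0280, g' = -0.743 → β = 0.218
  β = 0.218: g = 0.0012, g' = -0.680 → β = 0.220
Converged at β = 0.220.
Compositions from xᵢ = zᵢ/(1+β(Kᵢ−1)), yᵢ = Kᵢxᵢ:
  A: x = 0.124, y = 0.438
  B: x = 0.474, y = 0.389
  C: x = 0.402, y = 0.173

x_A = 0.124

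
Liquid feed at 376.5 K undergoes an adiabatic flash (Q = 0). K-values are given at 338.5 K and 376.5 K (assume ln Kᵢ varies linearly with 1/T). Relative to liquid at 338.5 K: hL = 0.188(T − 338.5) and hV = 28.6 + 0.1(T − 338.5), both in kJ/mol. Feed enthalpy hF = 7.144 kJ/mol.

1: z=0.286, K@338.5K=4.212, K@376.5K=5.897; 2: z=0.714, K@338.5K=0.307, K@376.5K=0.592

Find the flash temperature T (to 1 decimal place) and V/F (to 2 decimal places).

Adiabatic flash: solve Rachford–Rice at each trial T, then check hF = ψ·hV(T) + (1−ψ)·hL(T).
  T = 338.5 K: K = (4.212, 0.307), RR gives ψ = 0.190, H_out = 5.446 kJ/mol
  T = 376.5 K: K = (5.897, 0.592), RR gives ψ = 0.555, H_out = 21.166 kJ/mol
  T = 357.5 K: K = (5.029, 0.434), RR gives ψ = 0.328, H_out = 12.402 kJ/mol
  T = 348.0 K: K = (4.613, 0.367), RR gives ψ = 0.254, H_out = 8.837 kJ/mol
  T = 343.2 K: K = (4.409, 0.336), RR gives ψ = 0.221, H_out = 7.113 kJ/mol
  T = 345.6 K: K = (4.511, 0.351), RR gives ψ = 0.237, H_out = 7.971 kJ/mol
Linear interpolation between T = 343.2 (H_out = 7.113) and T = 345.6 (H_out = 7.971) on hF = 7.144 gives T ≈ 343.3 K, at which ψ = 0.22.

T = 343.3 K, V/F = 0.22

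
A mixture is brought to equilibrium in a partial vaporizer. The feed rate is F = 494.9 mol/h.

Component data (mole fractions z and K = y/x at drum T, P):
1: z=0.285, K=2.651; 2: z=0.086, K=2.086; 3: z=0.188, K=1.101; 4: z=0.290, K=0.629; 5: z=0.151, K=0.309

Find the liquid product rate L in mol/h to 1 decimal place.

L = 203.6 mol/h

Rachford–Rice: g(ψ) = Σ zᵢ(Kᵢ−1)/(1+ψ(Kᵢ−1)) = 0.
Feasibility: ΣzᵢKᵢ = 1.371, Σzᵢ/Kᵢ = 1.269 — both > 1, two phases present.
Newton iteration, ψ⁰ = 0.5:
  ψ = 0.500: g = 0.0448, g' = -0.506 → ψ = 0.589
Converged at ψ = 0.589.
Then V = ψ·F = 0.5886·494.9 = 291.3 mol/h and L = F − V = 203.6 mol/h.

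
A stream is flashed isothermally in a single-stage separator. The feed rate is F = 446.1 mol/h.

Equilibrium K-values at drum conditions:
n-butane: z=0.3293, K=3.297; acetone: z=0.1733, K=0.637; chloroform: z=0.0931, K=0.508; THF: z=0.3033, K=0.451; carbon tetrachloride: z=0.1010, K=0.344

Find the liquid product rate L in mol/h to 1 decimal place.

L = 290.1 mol/h

Newton iteration, ψ⁰ = 0.5:
  ψ = 0.5000: g = -0.11365, g' = -0.7200 → ψ = 0.3422
  ψ = 0.3422: g = 0.00617, g' = -0.8179 → ψ = 0.3497
Converged at ψ = 0.3497.
Then V = ψ·F = 0.3497·446.1 = 156.0 mol/h and L = F − V = 290.1 mol/h.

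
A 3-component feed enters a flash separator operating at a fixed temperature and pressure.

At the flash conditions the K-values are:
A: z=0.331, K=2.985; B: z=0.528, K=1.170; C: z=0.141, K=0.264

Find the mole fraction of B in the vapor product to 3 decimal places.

y_B = 0.535

Let ψ = V/F and solve Σ zᵢ(Kᵢ−1)/(1+ψ(Kᵢ−1)) = 0.
Feasibility: ΣzᵢKᵢ = 1.643, Σzᵢ/Kᵢ = 1.096 — both > 1, two phases present.
Iterate (Newton) starting at ψ = 0.63:
  ψ = 0.630: g = 0.1795, g' = -0.535 → ψ = 0.965
  ψ = 0.965: g = -0.0560, g' = -1.076 → ψ = 0.913
  ψ = 0.913: g = -0.0052, g' = -0.887 → ψ = 0.907
Converged at ψ = 0.907.
Compositions from xᵢ = zᵢ/(1+ψ(Kᵢ−1)), yᵢ = Kᵢxᵢ:
  A: x = 0.118, y = 0.353
  B: x = 0.457, y = 0.535
  C: x = 0.424, y = 0.112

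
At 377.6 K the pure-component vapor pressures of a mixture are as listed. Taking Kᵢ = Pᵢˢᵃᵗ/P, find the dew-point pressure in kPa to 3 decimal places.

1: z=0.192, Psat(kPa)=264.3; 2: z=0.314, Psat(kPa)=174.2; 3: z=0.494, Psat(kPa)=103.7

At the dew point ψ → 1, so Σzᵢ/Kᵢ = 1 with Kᵢ = Pᵢˢᵃᵗ/P ⇒ 1/P = Σzᵢ/Pᵢˢᵃᵗ.
1/P = 0.192/264.3 + 0.314/174.2 + 0.494/103.7 = 0.007293 ⇒ P = 137.123 kPa

Pdew = 137.123 kPa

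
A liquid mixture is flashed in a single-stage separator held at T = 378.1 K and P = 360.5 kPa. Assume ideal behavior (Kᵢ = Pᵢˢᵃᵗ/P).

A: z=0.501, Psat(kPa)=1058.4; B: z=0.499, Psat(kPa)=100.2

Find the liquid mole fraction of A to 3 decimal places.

x_A = 0.272

Raoult's law: Kᵢ = Pᵢˢᵃᵗ/P = Pᵢˢᵃᵗ/360.5.
  K_A = 1058.4/360.5 = 2.93592, K_B = 100.2/360.5 = 0.27795
Binary case is linear: z₁(K₁−1)(1+ψ(K₂−1)) + z₂(K₂−1)(1+ψ(K₁−1)) = 0
⇒ ψ = [z₁(K₁−1)+z₂(K₂−1)] / [−(K₁−1)(K₂−1)] = 0.6096/1.3978 = 0.436
Compositions from xᵢ = zᵢ/(1+ψ(Kᵢ−1)), yᵢ = Kᵢxᵢ:
  A: x = 0.272, y = 0.798
  B: x = 0.728, y = 0.202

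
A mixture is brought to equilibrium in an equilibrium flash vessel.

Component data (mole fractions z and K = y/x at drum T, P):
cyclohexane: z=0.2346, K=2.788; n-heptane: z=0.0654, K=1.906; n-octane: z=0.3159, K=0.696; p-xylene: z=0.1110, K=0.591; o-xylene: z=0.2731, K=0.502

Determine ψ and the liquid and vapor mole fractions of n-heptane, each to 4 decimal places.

ψ = 0.3046, x_n-heptane = 0.0513, y_n-heptane = 0.0977

Iterate (Newton) starting at ψ = 0.5:
  ψ = 0.5000: g = -0.08916, g' = -0.4245 → ψ = 0.2900
  ψ = 0.2900: g = 0.00738, g' = -0.5105 → ψ = 0.3044
  ψ = 0.3044: g = 0.00007, g' = -0.5012 → ψ = 0.3046
Converged at ψ = 0.3046.
Compositions from xᵢ = zᵢ/(1+ψ(Kᵢ−1)), yᵢ = Kᵢxᵢ:
  cyclohexane: x = 0.1519, y = 0.4235
  n-heptane: x = 0.0513, y = 0.0977
  n-octane: x = 0.3481, y = 0.2423
  p-xylene: x = 0.1268, y = 0.0749
  o-xylene: x = 0.3219, y = 0.1616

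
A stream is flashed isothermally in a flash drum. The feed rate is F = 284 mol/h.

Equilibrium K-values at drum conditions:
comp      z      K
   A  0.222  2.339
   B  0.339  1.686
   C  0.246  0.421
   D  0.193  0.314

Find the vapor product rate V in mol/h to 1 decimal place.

Material balance + equilibrium reduce to Σ zᵢ(Kᵢ−1)/(1+V/F(Kᵢ−1)) = 0.
Feasibility: ΣzᵢKᵢ = 1.255, Σzᵢ/Kᵢ = 1.495 — both > 1, two phases present.
Iterate (Newton) starting at V/F = 0.37:
  V/F = 0.370: g = 0.0256, g' = -0.576 → V/F = 0.414
Converged at V/F = 0.414.
Then V = V/F·F = 0.4142·284 = 117.6 mol/h and L = F − V = 166.4 mol/h.

V = 117.6 mol/h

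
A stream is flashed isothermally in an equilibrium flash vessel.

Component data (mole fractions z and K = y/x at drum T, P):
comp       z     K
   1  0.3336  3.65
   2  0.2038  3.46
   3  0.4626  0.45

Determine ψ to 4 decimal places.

ψ = 0.7975

Rachford–Rice: g(ψ) = Σ zᵢ(Kᵢ−1)/(1+ψ(Kᵢ−1)) = 0.
g(0) = ΣzᵢKᵢ − 1 = 1.1310 and g(1) = 1 − Σzᵢ/Kᵢ = -0.1783, so a root lies in (0, 1).
Newton iteration, ψ⁰ = 0.37:
  ψ = 0.3700: g = 0.38940, g' = -1.1558 → ψ = 0.7069
  ψ = 0.7069: g = 0.07445, g' = -0.8228 → ψ = 0.7974
  ψ = 0.7974: g = 0.00009, g' = -0.8263 → ψ = 0.7975
Converged at ψ = 0.7975.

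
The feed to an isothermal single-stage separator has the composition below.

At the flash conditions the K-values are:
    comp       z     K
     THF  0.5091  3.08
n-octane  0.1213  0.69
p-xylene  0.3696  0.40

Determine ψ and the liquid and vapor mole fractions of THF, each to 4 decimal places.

ψ = 0.7010, x_THF = 0.2071, y_THF = 0.6379

Rachford–Rice: g(ψ) = Σ zᵢ(Kᵢ−1)/(1+ψ(Kᵢ−1)) = 0.
Feasibility: ΣzᵢKᵢ = 1.7996, Σzᵢ/Kᵢ = 1.2651 — both > 1, two phases present.
Iterate (Newton) starting at ψ = 0.64:
  ψ = 0.6400: g = 0.04733, g' = -0.7741 → ψ = 0.7011
  ψ = 0.7011: g = -0.00010, g' = -0.7799 → ψ = 0.7010
Converged at ψ = 0.7010.
Compositions from xᵢ = zᵢ/(1+ψ(Kᵢ−1)), yᵢ = Kᵢxᵢ:
  THF: x = 0.2071, y = 0.6379
  n-octane: x = 0.1550, y = 0.1069
  p-xylene: x = 0.6379, y = 0.2552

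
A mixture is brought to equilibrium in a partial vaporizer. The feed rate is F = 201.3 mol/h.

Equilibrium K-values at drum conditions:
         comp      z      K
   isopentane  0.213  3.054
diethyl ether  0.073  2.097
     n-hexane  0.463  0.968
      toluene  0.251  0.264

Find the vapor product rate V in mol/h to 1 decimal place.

Let ψ = V/F and solve Σ zᵢ(Kᵢ−1)/(1+ψ(Kᵢ−1)) = 0.
Feasibility: ΣzᵢKᵢ = 1.318, Σzᵢ/Kᵢ = 1.534 — both > 1, two phases present.
Newton–Raphson from ψ = 0.5:
  ψ = 0.500: g = -0.0398, g' = -0.596 → ψ = 0.433
  ψ = 0.433: g = -0.0005, g' = -0.586 → ψ = 0.432
Converged at ψ = 0.432.
Then V = ψ·F = 0.4325·201.3 = 87.1 mol/h and L = F − V = 114.2 mol/h.

V = 87.1 mol/h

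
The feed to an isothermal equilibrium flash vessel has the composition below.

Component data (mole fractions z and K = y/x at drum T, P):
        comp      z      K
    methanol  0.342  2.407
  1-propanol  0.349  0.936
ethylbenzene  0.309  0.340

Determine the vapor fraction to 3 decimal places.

ψ = 0.415

Material balance + equilibrium reduce to Σ zᵢ(Kᵢ−1)/(1+ψ(Kᵢ−1)) = 0.
Feasibility: ΣzᵢKᵢ = 1.255, Σzᵢ/Kᵢ = 1.424 — both > 1, two phases present.
Newton iteration, ψ⁰ = 0.5:
  ψ = 0.500: g = -0.0450, g' = -0.535 → ψ = 0.416
  ψ = 0.416: g = -0.0005, g' = -0.527 → ψ = 0.415
Converged at ψ = 0.415.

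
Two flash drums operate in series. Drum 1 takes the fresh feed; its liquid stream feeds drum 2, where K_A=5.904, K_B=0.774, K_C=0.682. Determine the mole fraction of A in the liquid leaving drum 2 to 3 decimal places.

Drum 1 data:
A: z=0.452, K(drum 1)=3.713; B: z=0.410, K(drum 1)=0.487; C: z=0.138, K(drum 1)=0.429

Drum 1:
Let ψ₁ = V/F and solve Σ zᵢ(Kᵢ−1)/(1+ψ₁(Kᵢ−1)) = 0.
g(0) = ΣzᵢKᵢ − 1 = 0.937 and g(1) = 1 − Σzᵢ/Kᵢ = -0.285, so a root lies in (0, 1).
Newton iteration, ψ₁⁰ = 0.43:
  ψ₁ = 0.430: g = 0.1917, g' = -0.965 → ψ₁ = 0.629
  ψ₁ = 0.629: g = 0.0199, g' = -0.799 → ψ₁ = 0.654
Converged at ψ₁ = 0.654.
Drum-1 compositions:
  A: x = 0.163, y = 0.605
  B: x = 0.617, y = 0.300
  C: x = 0.220, y = 0.094
Drum-2 feed = drum-1 liquid: z₂ = (0.1630, 0.6168, 0.2202).
Drum 2:
Let ψ₂ = V/F and solve Σ zᵢ(Kᵢ−1)/(1+ψ₂(Kᵢ−1)) = 0.
g(0) = ΣzᵢKᵢ − 1 = 0.590 and g(1) = 1 − Σzᵢ/Kᵢ = -0.147, so a root lies in (0, 1).
Iterate (Newton) starting at ψ₂ = 0.66:
  ψ₂ = 0.660: g = -0.0638, g' = -0.298 → ψ₂ = 0.446
  ψ₂ = 0.446: g = 0.0144, g' = -0.456 → ψ₂ = 0.477
  ψ₂ = 0.477: g = 0.0005, g' = -0.422 → ψ₂ = 0.478
Converged at ψ₂ = 0.478.
  A: x = 0.049, y = 0.288
  B: x = 0.692, y = 0.535
  C: x = 0.260, y = 0.177

x_A (drum 2) = 0.049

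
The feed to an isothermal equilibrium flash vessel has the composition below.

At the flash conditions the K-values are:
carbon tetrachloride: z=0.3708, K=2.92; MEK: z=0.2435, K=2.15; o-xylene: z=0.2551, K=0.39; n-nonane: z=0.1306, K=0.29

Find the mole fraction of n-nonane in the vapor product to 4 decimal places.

y_n-nonane = 0.0756

Newton iteration, V/F⁰ = 0.5:
  V/F = 0.5000: g = 0.17336, g' = -0.8404 → V/F = 0.7063
  V/F = 0.7063: g = -0.00271, g' = -0.9022 → V/F = 0.7033
Converged at V/F = 0.7033.
Compositions from xᵢ = zᵢ/(1+V/F(Kᵢ−1)), yᵢ = Kᵢxᵢ:
  carbon tetrachloride: x = 0.1578, y = 0.4607
  MEK: x = 0.1346, y = 0.2894
  o-xylene: x = 0.4468, y = 0.1742
  n-nonane: x = 0.2609, y = 0.0756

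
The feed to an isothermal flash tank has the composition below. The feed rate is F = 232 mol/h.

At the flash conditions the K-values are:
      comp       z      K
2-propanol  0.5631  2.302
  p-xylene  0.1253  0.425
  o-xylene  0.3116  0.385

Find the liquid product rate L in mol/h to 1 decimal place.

Newton–Raphson from ψ = 0.55:
  ψ = 0.5500: g = 0.03226, g' = -0.6819 → ψ = 0.5973
  ψ = 0.5973: g = -0.00023, g' = -0.6926 → ψ = 0.5970
Converged at ψ = 0.5970.
Then V = ψ·F = 0.5970·232 = 138.5 mol/h and L = F − V = 93.5 mol/h.

L = 93.5 mol/h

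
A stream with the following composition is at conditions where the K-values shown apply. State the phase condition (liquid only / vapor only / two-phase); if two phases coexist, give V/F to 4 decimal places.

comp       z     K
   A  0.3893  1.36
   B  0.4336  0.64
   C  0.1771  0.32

liquid only

ΣzᵢKᵢ = 0.8636; Σzᵢ/Kᵢ = 1.5172.
Since ΣzᵢKᵢ < 1 the mixture is below its bubble point — single liquid phase.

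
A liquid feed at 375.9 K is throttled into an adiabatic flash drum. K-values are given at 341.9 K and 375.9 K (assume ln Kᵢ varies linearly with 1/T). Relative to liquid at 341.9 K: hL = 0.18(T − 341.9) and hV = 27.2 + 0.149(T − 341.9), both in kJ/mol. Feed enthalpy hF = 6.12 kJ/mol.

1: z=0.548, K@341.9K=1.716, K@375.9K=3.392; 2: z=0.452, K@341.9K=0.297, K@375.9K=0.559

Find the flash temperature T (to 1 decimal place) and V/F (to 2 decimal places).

Adiabatic flash: solve Rachford–Rice at each trial T, then check hF = ψ·hV(T) + (1−ψ)·hL(T).
  T = 341.9 K: K = (1.716, 0.297), RR gives ψ = 0.148, H_out = 4.032 kJ/mol
  T = 375.9 K: K = (3.392, 0.559), RR gives ψ = 1.000, H_out = 32.266 kJ/mol
  T = 358.9 K: K = (2.452, 0.414), RR gives ψ = 0.623, H_out = 19.683 kJ/mol
  T = 350.4 K: K = (2.060, 0.352), RR gives ψ = 0.419, H_out = 12.821 kJ/mol
  T = 346.1 K: K = (1.880, 0.323), RR gives ψ = 0.296, H_out = 8.778 kJ/mol
  T = 344.0 K: K = (1.797, 0.310), RR gives ψ = 0.227, H_out = 6.534 kJ/mol
  T = 342.9 K: K = (1.754, 0.303), RR gives ψ = 0.187, H_out = 5.260 kJ/mol
Linear interpolation between T = 342.9 (H_out = 5.260) and T = 344.0 (H_out = 6.534) on hF = 6.12 gives T ≈ 343.6 K, at which ψ = 0.21.

T = 343.6 K, V/F = 0.21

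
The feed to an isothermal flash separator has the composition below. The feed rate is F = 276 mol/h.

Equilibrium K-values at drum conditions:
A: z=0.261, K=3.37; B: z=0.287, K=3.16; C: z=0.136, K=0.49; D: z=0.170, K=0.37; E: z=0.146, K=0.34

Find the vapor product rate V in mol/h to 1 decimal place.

V = 193.4 mol/h

Iterate (Newton) starting at β = 0.49:
  β = 0.490: g = 0.1976, g' = -0.973 → β = 0.693
  β = 0.693: g = 0.0074, g' = -0.938 → β = 0.701
Converged at β = 0.701.
Then V = β·F = 0.7009·276 = 193.4 mol/h and L = F − V = 82.6 mol/h.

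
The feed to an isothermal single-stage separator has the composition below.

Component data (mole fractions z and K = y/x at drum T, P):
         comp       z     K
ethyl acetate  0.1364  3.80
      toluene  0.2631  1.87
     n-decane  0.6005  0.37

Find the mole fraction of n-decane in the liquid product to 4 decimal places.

Material balance + equilibrium reduce to Σ zᵢ(Kᵢ−1)/(1+β(Kᵢ−1)) = 0.
Feasibility: ΣzᵢKᵢ = 1.2325, Σzᵢ/Kᵢ = 1.7996 — both > 1, two phases present.
Newton iteration, β⁰ = 0.5:
  β = 0.5000: g = -0.23364, g' = -0.7903 → β = 0.2044
  β = 0.2044: g = 0.00304, g' = -0.8902 → β = 0.2078
Converged at β = 0.2078.
Compositions from xᵢ = zᵢ/(1+β(Kᵢ−1)), yᵢ = Kᵢxᵢ:
  ethyl acetate: x = 0.0862, y = 0.3277
  toluene: x = 0.2228, y = 0.4167
  n-decane: x = 0.6909, y = 0.2557

x_n-decane = 0.6909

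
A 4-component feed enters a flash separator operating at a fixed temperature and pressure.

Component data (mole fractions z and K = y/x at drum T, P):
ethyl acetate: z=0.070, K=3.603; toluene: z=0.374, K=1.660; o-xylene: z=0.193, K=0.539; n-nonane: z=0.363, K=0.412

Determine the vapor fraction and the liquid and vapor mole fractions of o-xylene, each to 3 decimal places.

ψ = 0.196, x_o-xylene = 0.212, y_o-xylene = 0.114

Let ψ = V/F and solve Σ zᵢ(Kᵢ−1)/(1+ψ(Kᵢ−1)) = 0.
Check two-phase: ΣzᵢKᵢ = 1.127 > 1 and Σzᵢ/Kᵢ = 1.484 > 1, so g(0) = 0.127 > 0 and g(1) = -0.484 < 0.
Iterate (Newton) starting at ψ = 0.4:
  ψ = 0.400: g = -0.1036, g' = -0.492 → ψ = 0.189
  ψ = 0.189: g = 0.0038, g' = -0.550 → ψ = 0.196
Converged at ψ = 0.196.
Compositions from xᵢ = zᵢ/(1+ψ(Kᵢ−1)), yᵢ = Kᵢxᵢ:
  ethyl acetate: x = 0.046, y = 0.167
  toluene: x = 0.331, y = 0.550
  o-xylene: x = 0.212, y = 0.114
  n-nonane: x = 0.410, y = 0.169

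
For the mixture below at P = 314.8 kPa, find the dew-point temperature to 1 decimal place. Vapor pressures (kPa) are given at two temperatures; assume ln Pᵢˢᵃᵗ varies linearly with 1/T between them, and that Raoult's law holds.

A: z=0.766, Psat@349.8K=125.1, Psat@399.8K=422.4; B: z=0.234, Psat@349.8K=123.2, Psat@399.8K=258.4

Dew-point temperature: Σzᵢ·P/Pᵢˢᵃᵗ(T) = 1. Interpolate ln Pᵢˢᵃᵗ = aᵢ + bᵢ/T.
  T = 349.8 K: ΣzᵢP/Pᵢˢᵃᵗ = 2.5255
  T = 399.8 K: ΣzᵢP/Pᵢˢᵃᵗ = 0.8559
  T = 374.8 K: ΣzᵢP/Pᵢˢᵃᵗ = 1.4101
  T = 387.3 K: ΣzᵢP/Pᵢˢᵃᵗ = 1.0884
  T = 393.6 K: ΣzᵢP/Pᵢˢᵃᵗ = 0.9621
  T = 390.5 K: ΣzᵢP/Pᵢˢᵃᵗ = 1.0217
  T = 392.1 K: ΣzᵢP/Pᵢˢᵃᵗ = 0.9904
Interpolating between 390.5 K and 392.1 K gives T ≈ 391.6 K.

T = 391.6 K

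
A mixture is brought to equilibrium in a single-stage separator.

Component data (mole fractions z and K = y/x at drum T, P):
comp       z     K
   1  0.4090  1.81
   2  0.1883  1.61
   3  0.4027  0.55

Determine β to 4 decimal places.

β = 0.7850

Rachford–Rice: g(β) = Σ zᵢ(Kᵢ−1)/(1+β(Kᵢ−1)) = 0.
Feasibility: ΣzᵢKᵢ = 1.2649, Σzᵢ/Kᵢ = 1.0751 — both > 1, two phases present.
Newton iteration, β⁰ = 0.4:
  β = 0.4000: g = 0.12156, g' = -0.3196 → β = 0.7803
  β = 0.7803: g = 0.00153, g' = -0.3266 → β = 0.7850
Converged at β = 0.7850.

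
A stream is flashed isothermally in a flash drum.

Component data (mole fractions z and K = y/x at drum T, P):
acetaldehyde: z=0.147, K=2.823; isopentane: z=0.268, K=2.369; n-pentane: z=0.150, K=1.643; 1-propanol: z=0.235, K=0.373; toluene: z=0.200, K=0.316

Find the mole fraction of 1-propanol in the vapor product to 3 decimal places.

Iterate (Newton) starting at V/F = 0.39:
  V/F = 0.390: g = 0.0913, g' = -0.756 → V/F = 0.511
Converged at V/F = 0.511.
Compositions from xᵢ = zᵢ/(1+V/F(Kᵢ−1)), yᵢ = Kᵢxᵢ:
  acetaldehyde: x = 0.076, y = 0.215
  isopentane: x = 0.158, y = 0.374
  n-pentane: x = 0.113, y = 0.185
  1-propanol: x = 0.346, y = 0.129
  toluene: x = 0.308, y = 0.097

y_1-propanol = 0.129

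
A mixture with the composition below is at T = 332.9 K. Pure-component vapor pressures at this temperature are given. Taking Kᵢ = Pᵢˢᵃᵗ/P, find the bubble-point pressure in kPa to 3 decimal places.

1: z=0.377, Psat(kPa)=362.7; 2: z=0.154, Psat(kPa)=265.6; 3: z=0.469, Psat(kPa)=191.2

At the bubble point ψ → 0, so ΣzᵢKᵢ = 1 with Kᵢ = Pᵢˢᵃᵗ/P ⇒ P = ΣzᵢPᵢˢᵃᵗ.
P = 0.377·362.7 + 0.154·265.6 + 0.469·191.2 = 267.313 kPa

Pbub = 267.313 kPa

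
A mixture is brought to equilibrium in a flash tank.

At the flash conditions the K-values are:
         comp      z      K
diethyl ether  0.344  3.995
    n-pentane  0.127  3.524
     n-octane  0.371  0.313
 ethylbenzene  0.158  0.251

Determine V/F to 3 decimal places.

V/F = 0.482

Rachford–Rice: g(V/F) = Σ zᵢ(Kᵢ−1)/(1+V/F(Kᵢ−1)) = 0.
g(0) = ΣzᵢKᵢ − 1 = 0.978 and g(1) = 1 − Σzᵢ/Kᵢ = -0.937, so a root lies in (0, 1).
Newton–Raphson from V/F = 0.5:
  V/F = 0.500: g = -0.0232, g' = -1.286 → V/F = 0.482
Converged at V/F = 0.482.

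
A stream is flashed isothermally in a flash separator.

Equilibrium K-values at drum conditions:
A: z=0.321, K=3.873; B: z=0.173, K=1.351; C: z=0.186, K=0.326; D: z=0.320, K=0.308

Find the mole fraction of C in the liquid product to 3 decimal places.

x_C = 0.256

Material balance + equilibrium reduce to Σ zᵢ(Kᵢ−1)/(1+ψ(Kᵢ−1)) = 0.
g(0) = ΣzᵢKᵢ − 1 = 0.636 and g(1) = 1 − Σzᵢ/Kᵢ = -0.820, so a root lies in (0, 1).
Newton iteration, ψ⁰ = 0.5:
  ψ = 0.500: g = -0.0975, g' = -1.012 → ψ = 0.404
Converged at ψ = 0.404.
Compositions from xᵢ = zᵢ/(1+ψ(Kᵢ−1)), yᵢ = Kᵢxᵢ:
  A: x = 0.148, y = 0.575
  B: x = 0.151, y = 0.205
  C: x = 0.256, y = 0.083
  D: x = 0.444, y = 0.137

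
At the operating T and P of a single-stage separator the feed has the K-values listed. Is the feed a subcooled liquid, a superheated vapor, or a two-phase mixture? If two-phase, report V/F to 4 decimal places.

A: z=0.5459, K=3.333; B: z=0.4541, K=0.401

two-phase, V/F = 0.7167

ΣzᵢKᵢ = 2.0016; Σzᵢ/Kᵢ = 1.2962.
Both exceed 1, so a two-phase solution exists.
Rachford–Rice: g(ψ) = Σ zᵢ(Kᵢ−1)/(1+ψ(Kᵢ−1)) = 0.
Binary case is linear: z₁(K₁−1)(1+ψ(K₂−1)) + z₂(K₂−1)(1+ψ(K₁−1)) = 0
⇒ ψ = [z₁(K₁−1)+z₂(K₂−1)] / [−(K₁−1)(K₂−1)] = 1.00158/1.39747 = 0.7167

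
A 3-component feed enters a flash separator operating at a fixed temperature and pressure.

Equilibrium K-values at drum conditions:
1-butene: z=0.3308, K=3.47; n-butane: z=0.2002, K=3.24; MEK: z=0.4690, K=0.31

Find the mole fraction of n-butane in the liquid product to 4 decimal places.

Let β = V/F and solve Σ zᵢ(Kᵢ−1)/(1+β(Kᵢ−1)) = 0.
Check two-phase: ΣzᵢKᵢ = 1.9419 > 1 and Σzᵢ/Kᵢ = 1.6700 > 1, so g(0) = 0.9419 > 0 and g(1) = -0.6700 < 0.
Newton iteration, β⁰ = 0.52:
  β = 0.5200: g = 0.06014, g' = -1.1442 → β = 0.5726
  β = 0.5726: g = -0.00004, g' = -1.1492 → β = 0.5725
Converged at β = 0.5725.
Compositions from xᵢ = zᵢ/(1+β(Kᵢ−1)), yᵢ = Kᵢxᵢ:
  1-butene: x = 0.1370, y = 0.4755
  n-butane: x = 0.0877, y = 0.2842
  MEK: x = 0.7753, y = 0.2403

x_n-butane = 0.0877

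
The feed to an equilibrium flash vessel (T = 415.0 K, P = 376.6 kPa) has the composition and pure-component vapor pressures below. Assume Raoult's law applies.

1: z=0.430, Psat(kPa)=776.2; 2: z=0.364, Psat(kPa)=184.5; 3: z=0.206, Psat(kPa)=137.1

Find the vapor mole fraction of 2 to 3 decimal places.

Raoult's law: Kᵢ = Pᵢˢᵃᵗ/P = Pᵢˢᵃᵗ/376.6.
  K_1 = 776.2/376.6 = 2.06107, K_2 = 184.5/376.6 = 0.48991, K_3 = 137.1/376.6 = 0.36405
Rachford–Rice: g(ψ) = Σ zᵢ(Kᵢ−1)/(1+ψ(Kᵢ−1)) = 0.
Check two-phase: ΣzᵢKᵢ = 1.140 > 1 and Σzᵢ/Kᵢ = 1.517 > 1, so g(0) = 0.140 > 0 and g(1) = -0.517 < 0.
Newton–Raphson from ψ = 0.5:
  ψ = 0.500: g = -0.1432, g' = -0.556 → ψ = 0.243
  ψ = 0.243: g = -0.0040, g' = -0.546 → ψ = 0.235
Converged at ψ = 0.235.
Compositions from xᵢ = zᵢ/(1+ψ(Kᵢ−1)), yᵢ = Kᵢxᵢ:
  1: x = 0.344, y = 0.709
  2: x = 0.414, y = 0.203
  3: x = 0.242, y = 0.088

y_2 = 0.203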